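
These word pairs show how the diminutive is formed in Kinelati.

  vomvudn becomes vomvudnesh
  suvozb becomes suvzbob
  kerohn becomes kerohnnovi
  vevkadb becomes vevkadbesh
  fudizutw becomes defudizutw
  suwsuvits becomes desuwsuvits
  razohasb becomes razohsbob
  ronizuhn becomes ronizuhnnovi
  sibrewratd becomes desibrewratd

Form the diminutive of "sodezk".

kerohn and vomvudn both end in -n yet inflect differently (kerohnnovi, vomvudnesh), so the final letter is not what conditions the rule; the second-to-last letter is.
"sodezk" has second-to-last letter 'z'. The one such stem in the data (suvozb → suvzbob) deletes the last vowel and adds -ob (as does razohasb), so the same rule applies.
So sodezk → sodzkob.

sodzkob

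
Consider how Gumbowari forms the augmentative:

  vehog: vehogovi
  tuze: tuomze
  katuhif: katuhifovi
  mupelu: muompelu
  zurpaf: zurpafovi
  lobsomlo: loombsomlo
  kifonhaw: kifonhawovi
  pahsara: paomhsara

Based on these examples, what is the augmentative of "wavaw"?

"wavaw" ends in a consonant. The stems ending in a consonant (vehog → vehogovi, katuhif → katuhifovi, kifonhaw → kifonhawovi) add -ovi.
The other pattern: stems ending in a vowel insert -om- after the first vowel.
So wavaw → wavawovi.

wavawovi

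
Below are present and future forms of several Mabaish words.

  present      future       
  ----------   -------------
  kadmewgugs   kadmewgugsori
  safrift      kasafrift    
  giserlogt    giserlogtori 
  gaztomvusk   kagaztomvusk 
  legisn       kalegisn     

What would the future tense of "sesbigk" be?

sesbigkori

giserlogt and safrift both end in -t yet inflect differently (giserlogtori, kasafrift), so the final letter is not what conditions the rule; the second-to-last letter is.
"sesbigk" has second-to-last letter 'g'. The stems whose second-to-last letter is 'g' (giserlogt → giserlogtori, kadmewgugs → kadmewgugsori) add -ori.
The other pattern: stems whose second-to-last letter is 'f' or 's' add the prefix ka-.
So sesbigk → sesbigkori.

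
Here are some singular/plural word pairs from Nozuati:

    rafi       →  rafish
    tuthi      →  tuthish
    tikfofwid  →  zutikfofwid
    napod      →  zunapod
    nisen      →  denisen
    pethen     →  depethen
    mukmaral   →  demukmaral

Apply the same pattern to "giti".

"giti" ends in -i. The stems ending in -i (rafi → rafish, tuthi → tuthish) drop the final letter and add -ish.
So giti → gitish.

gitish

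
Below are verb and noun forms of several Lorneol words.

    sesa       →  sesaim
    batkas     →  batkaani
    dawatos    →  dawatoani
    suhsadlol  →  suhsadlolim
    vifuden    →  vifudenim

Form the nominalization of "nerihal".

dawatos and suhsadlol both have last vowel 'o' yet inflect differently (dawatoani, suhsadlolim), so the last vowel is not what conditions the rule; the final letter is.
"nerihal" ends in -l. The one such stem in the data (suhsadlol → suhsadlolim) adds -im, so the same rule applies.
So nerihal → nerihalim.

nerihalim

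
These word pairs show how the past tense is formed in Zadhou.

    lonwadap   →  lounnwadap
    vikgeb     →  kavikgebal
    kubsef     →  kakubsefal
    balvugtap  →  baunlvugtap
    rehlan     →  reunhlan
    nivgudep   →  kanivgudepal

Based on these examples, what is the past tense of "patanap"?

pauntanap

lonwadap and nivgudep both end in -p yet inflect differently (lounnwadap, kanivgudepal), so the final letter is not what conditions the rule; the last vowel is.
"patanap" has last vowel 'a'. The stems whose last vowel is 'a' (rehlan → reunhlan, lonwadap → lounnwadap, balvugtap → baunlvugtap) insert -un- after the first vowel.
The other pattern: stems whose last vowel is 'e' add ka- … -al around the stem.
So patanap → pauntanap.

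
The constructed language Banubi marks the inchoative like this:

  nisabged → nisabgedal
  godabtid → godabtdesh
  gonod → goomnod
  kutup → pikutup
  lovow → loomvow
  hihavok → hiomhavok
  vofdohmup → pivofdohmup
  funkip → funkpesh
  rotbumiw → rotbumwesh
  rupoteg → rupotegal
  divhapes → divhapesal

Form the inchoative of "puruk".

godabtid and nisabged both end in -d yet inflect differently (godabtdesh, nisabgedal), so the final letter is not what conditions the rule; the last vowel is.
"puruk" has last vowel 'u'. The stems whose last vowel is 'u' (kutup → pikutup, vofdohmup → pivofdohmup) add the prefix pi-.
So puruk → pipuruk.

pipuruk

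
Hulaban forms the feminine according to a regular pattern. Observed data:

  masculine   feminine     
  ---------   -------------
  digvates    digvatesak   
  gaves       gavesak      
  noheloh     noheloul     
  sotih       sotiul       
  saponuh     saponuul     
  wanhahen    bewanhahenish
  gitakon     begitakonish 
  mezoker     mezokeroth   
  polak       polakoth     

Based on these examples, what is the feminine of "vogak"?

"vogak" ends in -k. The one such stem in the data (polak → polakoth) adds -oth, so the same rule applies.
The other patterns: stems ending in -s add -ak; stems ending in -h drop the final letter and add -ul; stems ending in -n add be- … -ish around the stem.
So vogak → vogakoth.

vogakoth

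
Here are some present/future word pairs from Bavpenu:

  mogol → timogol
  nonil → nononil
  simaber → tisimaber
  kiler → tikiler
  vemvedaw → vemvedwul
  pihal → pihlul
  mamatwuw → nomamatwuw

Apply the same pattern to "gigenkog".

tigigenkog

"gigenkog" has last vowel 'o'. The one such stem in the data (mogol → timogol) adds the prefix ti-, so the same rule applies.
The other patterns: stems whose last vowel is 'a' delete the last vowel and add -ul; stems whose last vowel is 'i' or 'u' add the prefix no-.
So gigenkog → tigigenkog.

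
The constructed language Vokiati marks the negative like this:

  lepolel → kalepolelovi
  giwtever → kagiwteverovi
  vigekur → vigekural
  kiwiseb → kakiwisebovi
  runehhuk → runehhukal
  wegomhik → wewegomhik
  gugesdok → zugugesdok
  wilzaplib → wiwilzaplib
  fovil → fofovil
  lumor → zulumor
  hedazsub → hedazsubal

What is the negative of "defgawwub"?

defgawwubal

wegomhik and runehhuk both end in -k yet inflect differently (wewegomhik, runehhukal), so the final letter is not what conditions the rule; the last vowel is.
"defgawwub" has last vowel 'u'. The stems whose last vowel is 'u' (runehhuk → runehhukal, vigekur → vigekural, hedazsub → hedazsubal) add -al.
The other patterns: stems whose last vowel is 'i' repeat the first consonant+vowel as a prefix; stems whose last vowel is 'o' add the prefix zu-; stems whose last vowel is 'e' add ka- … -ovi around the stem.
So defgawwub → defgawwubal.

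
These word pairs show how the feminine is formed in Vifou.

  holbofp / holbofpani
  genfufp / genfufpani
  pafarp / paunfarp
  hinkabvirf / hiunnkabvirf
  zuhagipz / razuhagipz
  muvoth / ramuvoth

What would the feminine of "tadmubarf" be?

holbofp and pafarp both end in -p yet inflect differently (holbofpani, paunfarp), so the final letter is not what conditions the rule; the second-to-last letter is.
"tadmubarf" has second-to-last letter 'r'. The stems whose second-to-last letter is 'r' (pafarp → paunfarp, hinkabvirf → hiunnkabvirf) insert -un- after the first vowel.
The other patterns: stems whose second-to-last letter is 'f' add -ani; stems whose second-to-last letter is 'p' or 't' add the prefix ra-.
So tadmubarf → taundmubarf.

taundmubarf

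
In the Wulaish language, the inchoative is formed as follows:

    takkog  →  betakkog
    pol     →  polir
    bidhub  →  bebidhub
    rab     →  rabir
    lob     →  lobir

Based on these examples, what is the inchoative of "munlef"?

bemunlef

rab and bidhub both end in -b yet inflect differently (rabir, bebidhub), so the final letter is not what conditions the rule; the number of vowels is.
"munlef" has 2 vowels. The stems with 2 vowels (bidhub → bebidhub, takkog → betakkog) add the prefix be-.
The other pattern: stems with 1 vowel add -ir.
So munlef → bemunlef.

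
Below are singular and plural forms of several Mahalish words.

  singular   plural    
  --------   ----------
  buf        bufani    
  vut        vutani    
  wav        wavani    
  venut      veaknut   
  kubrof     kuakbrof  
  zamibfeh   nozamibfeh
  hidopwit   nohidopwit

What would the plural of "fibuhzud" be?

"fibuhzud" has 3 vowels. The stems with 3 vowels (zamibfeh → nozamibfeh, hidopwit → nohidopwit) add the prefix no-.
The other patterns: stems with 1 vowel add -ani; stems with 2 vowels insert -ak- after the first vowel.
So fibuhzud → nofibuhzud.

nofibuhzud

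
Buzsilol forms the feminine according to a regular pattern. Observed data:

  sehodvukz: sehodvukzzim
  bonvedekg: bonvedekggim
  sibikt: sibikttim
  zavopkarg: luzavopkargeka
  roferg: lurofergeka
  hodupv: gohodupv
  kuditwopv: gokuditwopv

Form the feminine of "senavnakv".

senavnakvvim

bonvedekg and zavopkarg both end in -g yet inflect differently (bonvedekggim, luzavopkargeka), so the final letter is not what conditions the rule; the second-to-last letter is.
"senavnakv" has second-to-last letter 'k'. The stems whose second-to-last letter is 'k' (sehodvukz → sehodvukzzim, bonvedekg → bonvedekggim, sibikt → sibikttim) double the final consonant and add -im.
The other patterns: stems whose second-to-last letter is 'r' add lu- … -eka around the stem; stems whose second-to-last letter is 'p' add the prefix go-.
So senavnakv → senavnakvvim.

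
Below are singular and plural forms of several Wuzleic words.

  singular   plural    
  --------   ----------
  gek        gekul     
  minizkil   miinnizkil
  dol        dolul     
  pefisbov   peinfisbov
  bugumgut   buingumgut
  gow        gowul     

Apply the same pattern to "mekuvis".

meinkuvis

minizkil and dol both end in -l yet inflect differently (miinnizkil, dolul), so the final letter is not what conditions the rule; the number of vowels is.
"mekuvis" has 3 vowels. The stems with 3 vowels (bugumgut → buingumgut, pefisbov → peinfisbov, minizkil → miinnizkil) insert -in- after the first vowel.
So mekuvis → meinkuvis.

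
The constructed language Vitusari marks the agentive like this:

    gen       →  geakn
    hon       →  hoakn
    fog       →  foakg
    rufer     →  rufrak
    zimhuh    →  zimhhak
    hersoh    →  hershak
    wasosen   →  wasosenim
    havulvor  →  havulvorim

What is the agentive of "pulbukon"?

pulbukonim

"pulbukon" has 3 vowels. The stems with 3 vowels (wasosen → wasosenim, havulvor → havulvorim) add -im.
The other patterns: stems with 1 vowel insert -ak- after the first vowel; stems with 2 vowels delete the last vowel and add -ak.
So pulbukon → pulbukonim.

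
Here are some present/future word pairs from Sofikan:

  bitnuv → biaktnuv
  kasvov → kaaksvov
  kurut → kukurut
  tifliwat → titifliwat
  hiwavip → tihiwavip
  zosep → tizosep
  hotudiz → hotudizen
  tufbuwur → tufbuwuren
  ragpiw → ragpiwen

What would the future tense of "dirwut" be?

didirwut

bitnuv and kurut both have last vowel 'u' yet inflect differently (biaktnuv, kukurut), so the last vowel is not what conditions the rule; the final letter is.
"dirwut" ends in -t. The stems ending in -t (kurut → kukurut, tifliwat → titifliwat) repeat the first consonant+vowel as a prefix.
The other patterns: stems ending in -v insert -ak- after the first vowel; stems ending in -p add the prefix ti-; stems ending in -r, -w or -z add -en.
So dirwut → didirwut.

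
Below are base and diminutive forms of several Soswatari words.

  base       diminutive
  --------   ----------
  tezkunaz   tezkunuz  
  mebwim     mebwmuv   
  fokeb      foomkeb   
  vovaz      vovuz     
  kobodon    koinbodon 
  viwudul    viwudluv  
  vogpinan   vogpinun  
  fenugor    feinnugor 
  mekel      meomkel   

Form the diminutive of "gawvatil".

"gawvatil" has last vowel 'i'. The one such stem in the data (mebwim → mebwmuv) deletes the last vowel and adds -uv (as does viwudul), so the same rule applies.
The other patterns: stems whose last vowel is 'a' change the last vowel to 'u'; stems whose last vowel is 'o' insert -in- after the first vowel; stems whose last vowel is 'e' insert -om- after the first vowel.
So gawvatil → gawvatluv.

gawvatluv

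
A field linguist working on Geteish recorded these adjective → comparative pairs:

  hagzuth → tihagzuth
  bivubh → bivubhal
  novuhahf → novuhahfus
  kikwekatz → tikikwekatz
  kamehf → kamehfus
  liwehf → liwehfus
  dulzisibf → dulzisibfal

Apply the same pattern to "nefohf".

hagzuth and bivubh both end in -h yet inflect differently (tihagzuth, bivubhal), so the final letter is not what conditions the rule; the second-to-last letter is.
"nefohf" has second-to-last letter 'h'. The stems whose second-to-last letter is 'h' (novuhahf → novuhahfus, kamehf → kamehfus, liwehf → liwehfus) add -us.
The other patterns: stems whose second-to-last letter is 't' add the prefix ti-; stems whose second-to-last letter is 'b' add -al.
So nefohf → nefohfus.

nefohfus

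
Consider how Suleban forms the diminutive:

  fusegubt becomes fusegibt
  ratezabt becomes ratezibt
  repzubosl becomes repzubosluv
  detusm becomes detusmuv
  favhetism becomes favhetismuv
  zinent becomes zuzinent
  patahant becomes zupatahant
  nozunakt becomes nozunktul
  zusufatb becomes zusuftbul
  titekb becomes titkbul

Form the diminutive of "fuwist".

fuwistuv

"fuwist" has second-to-last letter 's'. The stems whose second-to-last letter is 's' (repzubosl → repzubosluv, detusm → detusmuv, favhetism → favhetismuv) add -uv.
The other patterns: stems whose second-to-last letter is 'b' change the last vowel to 'i'; stems whose second-to-last letter is 'n' add the prefix zu-; stems whose second-to-last letter is 'k' or 't' delete the last vowel and add -ul.
So fuwist → fuwistuv.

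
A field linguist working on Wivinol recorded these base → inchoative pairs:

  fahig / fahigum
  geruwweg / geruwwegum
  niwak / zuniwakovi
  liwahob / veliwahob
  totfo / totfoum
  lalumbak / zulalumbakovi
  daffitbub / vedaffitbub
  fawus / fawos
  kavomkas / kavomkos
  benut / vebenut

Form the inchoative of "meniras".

meniros

"meniras" ends in -s. The stems ending in -s (kavomkas → kavomkos, fawus → fawos) change the last vowel to 'o'.
The other patterns: stems ending in -g or -o add -um; stems ending in -k add zu- … -ovi around the stem; stems ending in -b or -t add the prefix ve-.
So meniras → meniros.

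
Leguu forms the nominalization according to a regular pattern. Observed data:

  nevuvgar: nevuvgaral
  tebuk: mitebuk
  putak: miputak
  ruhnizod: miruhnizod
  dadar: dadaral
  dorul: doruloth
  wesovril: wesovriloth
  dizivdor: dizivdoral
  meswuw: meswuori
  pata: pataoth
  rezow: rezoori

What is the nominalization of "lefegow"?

meswuw and tebuk both have last vowel 'u' yet inflect differently (meswuori, mitebuk), so the last vowel is not what conditions the rule; the final letter is.
"lefegow" ends in -w. The stems ending in -w (rezow → rezoori, meswuw → meswuori) drop the final letter and add -ori.
So lefegow → lefegoori.

lefegoori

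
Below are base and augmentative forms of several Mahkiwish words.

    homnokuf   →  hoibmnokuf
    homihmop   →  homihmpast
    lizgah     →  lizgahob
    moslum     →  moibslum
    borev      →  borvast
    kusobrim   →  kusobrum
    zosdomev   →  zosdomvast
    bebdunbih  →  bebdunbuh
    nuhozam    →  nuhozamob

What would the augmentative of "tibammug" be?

kusobrim and nuhozam both end in -m yet inflect differently (kusobrum, nuhozamob), so the final letter is not what conditions the rule; the last vowel is.
"tibammug" has last vowel 'u'. The stems whose last vowel is 'u' (moslum → moibslum, homnokuf → hoibmnokuf) insert -ib- after the first vowel.
The other patterns: stems whose last vowel is 'i' change the last vowel to 'u'; stems whose last vowel is 'a' add -ob; stems whose last vowel is 'e' or 'o' delete the last vowel and add -ast.
So tibammug → tiibbammug.

tiibbammug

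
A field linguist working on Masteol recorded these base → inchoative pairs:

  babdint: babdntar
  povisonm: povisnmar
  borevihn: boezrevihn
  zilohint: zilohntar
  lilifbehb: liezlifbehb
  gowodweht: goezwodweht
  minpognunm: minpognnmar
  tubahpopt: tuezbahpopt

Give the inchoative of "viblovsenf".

zilohint and tubahpopt both end in -t yet inflect differently (zilohntar, tuezbahpopt), so the final letter is not what conditions the rule; the second-to-last letter is.
"viblovsenf" has second-to-last letter 'n'. The stems whose second-to-last letter is 'n' (zilohint → zilohntar, babdint → babdntar, povisonm → povisnmar) delete the last vowel and add -ar.
So viblovsenf → viblovsnfar.

viblovsnfar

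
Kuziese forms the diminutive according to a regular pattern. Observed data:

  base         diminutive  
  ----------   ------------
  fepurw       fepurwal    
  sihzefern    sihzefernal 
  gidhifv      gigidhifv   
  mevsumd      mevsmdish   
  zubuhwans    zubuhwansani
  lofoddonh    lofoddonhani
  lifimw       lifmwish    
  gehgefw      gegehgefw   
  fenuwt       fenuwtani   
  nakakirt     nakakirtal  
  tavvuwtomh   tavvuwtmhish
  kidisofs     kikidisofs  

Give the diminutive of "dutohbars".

dutohbarsal

lifimw and gehgefw both end in -w yet inflect differently (lifmwish, gegehgefw), so the final letter is not what conditions the rule; the second-to-last letter is.
"dutohbars" has second-to-last letter 'r'. The stems whose second-to-last letter is 'r' (sihzefern → sihzefernal, fepurw → fepurwal, nakakirt → nakakirtal) add -al.
So dutohbars → dutohbarsal.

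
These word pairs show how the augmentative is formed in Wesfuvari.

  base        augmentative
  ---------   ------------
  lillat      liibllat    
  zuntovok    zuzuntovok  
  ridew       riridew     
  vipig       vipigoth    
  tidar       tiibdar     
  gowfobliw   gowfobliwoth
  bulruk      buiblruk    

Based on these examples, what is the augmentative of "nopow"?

nonopow

"nopow" has last vowel 'o'. The one such stem in the data (zuntovok → zuzuntovok) repeats the first consonant+vowel as a prefix (as does ridew), so the same rule applies.
So nopow → nonopow.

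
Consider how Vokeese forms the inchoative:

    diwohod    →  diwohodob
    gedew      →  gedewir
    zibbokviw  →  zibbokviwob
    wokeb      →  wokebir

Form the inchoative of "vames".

"vames" has last vowel 'e'. The stems whose last vowel is 'e' (gedew → gedewir, wokeb → wokebir) add -ir.
So vames → vamesir.

vamesir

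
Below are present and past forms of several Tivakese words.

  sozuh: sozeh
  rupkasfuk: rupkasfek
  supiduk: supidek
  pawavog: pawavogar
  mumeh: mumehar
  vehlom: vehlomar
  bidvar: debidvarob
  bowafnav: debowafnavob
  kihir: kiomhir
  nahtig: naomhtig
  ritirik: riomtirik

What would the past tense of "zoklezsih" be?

sozuh and mumeh both end in -h yet inflect differently (sozeh, mumehar), so the final letter is not what conditions the rule; the last vowel is.
"zoklezsih" has last vowel 'i'. The stems whose last vowel is 'i' (kihir → kiomhir, nahtig → naomhtig, ritirik → riomtirik) insert -om- after the first vowel.
So zoklezsih → zoomklezsih.

zoomklezsih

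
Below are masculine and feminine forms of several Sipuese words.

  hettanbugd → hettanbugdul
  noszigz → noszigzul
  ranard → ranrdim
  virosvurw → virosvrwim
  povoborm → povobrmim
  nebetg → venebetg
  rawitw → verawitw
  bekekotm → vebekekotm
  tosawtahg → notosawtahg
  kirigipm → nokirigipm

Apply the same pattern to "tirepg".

notirepg

"tirepg" has second-to-last letter 'p'. The one such stem in the data (kirigipm → nokirigipm) adds the prefix no-, so the same rule applies.
The other patterns: stems whose second-to-last letter is 'g' add -ul; stems whose second-to-last letter is 'r' delete the last vowel and add -im; stems whose second-to-last letter is 't' add the prefix ve-.
So tirepg → notirepg.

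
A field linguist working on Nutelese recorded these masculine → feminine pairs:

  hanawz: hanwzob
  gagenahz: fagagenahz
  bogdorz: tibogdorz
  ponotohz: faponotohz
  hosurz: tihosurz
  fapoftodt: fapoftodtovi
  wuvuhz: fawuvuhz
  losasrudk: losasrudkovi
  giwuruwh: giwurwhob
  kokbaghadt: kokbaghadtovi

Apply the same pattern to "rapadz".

ponotohz and hosurz both end in -z yet inflect differently (faponotohz, tihosurz), so the final letter is not what conditions the rule; the second-to-last letter is.
"rapadz" has second-to-last letter 'd'. The stems whose second-to-last letter is 'd' (fapoftodt → fapoftodtovi, losasrudk → losasrudkovi, kokbaghadt → kokbaghadtovi) add -ovi.
The other patterns: stems whose second-to-last letter is 'h' add the prefix fa-; stems whose second-to-last letter is 'r' add the prefix ti-; stems whose second-to-last letter is 'w' delete the last vowel and add -ob.
So rapadz → rapadzovi.

rapadzovi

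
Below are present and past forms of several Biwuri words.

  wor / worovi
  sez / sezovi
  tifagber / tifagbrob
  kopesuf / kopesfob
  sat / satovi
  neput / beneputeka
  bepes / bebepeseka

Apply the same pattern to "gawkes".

sat and neput both end in -t yet inflect differently (satovi, beneputeka), so the final letter is not what conditions the rule; the number of vowels is.
"gawkes" has 2 vowels. The stems with 2 vowels (neput → beneputeka, bepes → bebepeseka) add be- … -eka around the stem.
The other patterns: stems with 1 vowel add -ovi; stems with 3 vowels delete the last vowel and add -ob.
So gawkes → begawkeseka.

begawkeseka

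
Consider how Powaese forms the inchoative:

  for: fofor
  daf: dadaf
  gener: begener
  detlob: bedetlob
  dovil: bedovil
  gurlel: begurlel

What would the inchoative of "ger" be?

geger

"ger" has 1 vowel. The stems with 1 vowel (for → fofor, daf → dadaf) repeat the first consonant+vowel as a prefix.
So ger → geger.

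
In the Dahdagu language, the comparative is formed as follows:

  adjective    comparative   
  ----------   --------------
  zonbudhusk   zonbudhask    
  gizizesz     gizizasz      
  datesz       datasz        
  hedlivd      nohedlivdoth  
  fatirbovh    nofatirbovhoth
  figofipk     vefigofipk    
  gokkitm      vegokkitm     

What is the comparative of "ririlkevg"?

noririlkevgoth

zonbudhusk and figofipk both end in -k yet inflect differently (zonbudhask, vefigofipk), so the final letter is not what conditions the rule; the second-to-last letter is.
"ririlkevg" has second-to-last letter 'v'. The stems whose second-to-last letter is 'v' (hedlivd → nohedlivdoth, fatirbovh → nofatirbovhoth) add no- … -oth around the stem.
The other patterns: stems whose second-to-last letter is 's' change the last vowel to 'a'; stems whose second-to-last letter is 'p' or 't' add the prefix ve-.
So ririlkevg → noririlkevgoth.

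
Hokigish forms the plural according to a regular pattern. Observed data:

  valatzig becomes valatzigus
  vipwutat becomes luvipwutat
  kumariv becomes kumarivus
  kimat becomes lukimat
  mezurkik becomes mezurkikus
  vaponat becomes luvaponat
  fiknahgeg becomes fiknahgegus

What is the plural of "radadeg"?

vaponat and valatzig both begin with v- yet inflect differently (luvaponat, valatzigus), so the first letter is not what conditions the rule; the final letter is.
"radadeg" ends in -g. The stems ending in -g (valatzig → valatzigus, fiknahgeg → fiknahgegus) add -us.
The other pattern: stems ending in -t add the prefix lu-.
So radadeg → radadegus.

radadegus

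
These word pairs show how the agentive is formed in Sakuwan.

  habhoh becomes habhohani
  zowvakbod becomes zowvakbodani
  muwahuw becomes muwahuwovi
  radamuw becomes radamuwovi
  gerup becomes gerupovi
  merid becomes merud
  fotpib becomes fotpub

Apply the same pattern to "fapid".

zowvakbod and merid both end in -d yet inflect differently (zowvakbodani, merud), so the final letter is not what conditions the rule; the last vowel is.
"fapid" has last vowel 'i'. The stems whose last vowel is 'i' (merid → merud, fotpib → fotpub) change the last vowel to 'u'.
So fapid → fapud.

fapud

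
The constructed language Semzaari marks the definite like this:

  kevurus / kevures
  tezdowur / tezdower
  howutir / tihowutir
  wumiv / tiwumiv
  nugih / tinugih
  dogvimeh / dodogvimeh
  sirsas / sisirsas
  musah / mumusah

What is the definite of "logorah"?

lologorah

"logorah" has last vowel 'a'. The stems whose last vowel is 'a' (sirsas → sisirsas, musah → mumusah) repeat the first consonant+vowel as a prefix.
So logorah → lologorah.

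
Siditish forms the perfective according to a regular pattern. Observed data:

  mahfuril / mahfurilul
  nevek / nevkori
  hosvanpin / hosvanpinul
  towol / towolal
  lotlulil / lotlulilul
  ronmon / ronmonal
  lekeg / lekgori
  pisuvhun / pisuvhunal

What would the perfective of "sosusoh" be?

hosvanpin and ronmon both end in -n yet inflect differently (hosvanpinul, ronmonal), so the final letter is not what conditions the rule; the last vowel is.
"sosusoh" has last vowel 'o'. The stems whose last vowel is 'o' (ronmon → ronmonal, towol → towolal) add -al.
So sosusoh → sosusohal.

sosusohal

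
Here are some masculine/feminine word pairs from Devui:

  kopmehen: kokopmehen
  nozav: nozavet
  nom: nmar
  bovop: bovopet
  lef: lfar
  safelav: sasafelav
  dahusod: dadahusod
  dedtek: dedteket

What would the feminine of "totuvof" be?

nozav and safelav both end in -v yet inflect differently (nozavet, sasafelav), so the final letter is not what conditions the rule; the number of vowels is.
"totuvof" has 3 vowels. The stems with 3 vowels (safelav → sasafelav, kopmehen → kokopmehen, dahusod → dadahusod) repeat the first consonant+vowel as a prefix.
The other patterns: stems with 1 vowel delete the last vowel and add -ar; stems with 2 vowels add -et.
So totuvof → tototuvof.

tototuvof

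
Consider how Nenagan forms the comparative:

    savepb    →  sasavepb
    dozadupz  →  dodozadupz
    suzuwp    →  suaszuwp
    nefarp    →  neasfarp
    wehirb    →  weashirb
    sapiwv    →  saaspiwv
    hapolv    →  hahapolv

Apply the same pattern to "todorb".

toasdorb

"todorb" has second-to-last letter 'r'. The stems whose second-to-last letter is 'r' (wehirb → weashirb, nefarp → neasfarp) insert -as- after the first vowel.
So todorb → toasdorb.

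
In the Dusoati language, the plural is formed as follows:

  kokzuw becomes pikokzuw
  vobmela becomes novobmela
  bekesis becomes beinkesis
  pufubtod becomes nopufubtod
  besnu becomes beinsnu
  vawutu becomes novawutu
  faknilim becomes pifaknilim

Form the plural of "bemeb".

"bemeb" begins with b-. The stems beginning with b- (besnu → beinsnu, bekesis → beinkesis) insert -in- after the first vowel.
So bemeb → beinmeb.

beinmeb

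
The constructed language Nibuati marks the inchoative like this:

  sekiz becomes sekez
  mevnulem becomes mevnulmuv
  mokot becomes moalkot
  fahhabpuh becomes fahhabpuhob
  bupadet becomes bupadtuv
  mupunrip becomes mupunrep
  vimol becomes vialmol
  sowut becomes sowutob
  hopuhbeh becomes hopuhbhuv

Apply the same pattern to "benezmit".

bupadet and sowut both end in -t yet inflect differently (bupadtuv, sowutob), so the final letter is not what conditions the rule; the last vowel is.
"benezmit" has last vowel 'i'. The stems whose last vowel is 'i' (mupunrip → mupunrep, sekiz → sekez) change the last vowel to 'e'.
The other patterns: stems whose last vowel is 'e' delete the last vowel and add -uv; stems whose last vowel is 'u' add -ob; stems whose last vowel is 'o' insert -al- after the first vowel.
So benezmit → benezmet.

benezmet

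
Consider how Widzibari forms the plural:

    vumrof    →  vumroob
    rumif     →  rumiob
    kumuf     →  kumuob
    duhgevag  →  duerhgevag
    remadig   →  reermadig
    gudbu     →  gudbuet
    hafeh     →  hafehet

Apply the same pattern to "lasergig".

rumif and remadig both have last vowel 'i' yet inflect differently (rumiob, reermadig), so the last vowel is not what conditions the rule; the final letter is.
"lasergig" ends in -g. The stems ending in -g (duhgevag → duerhgevag, remadig → reermadig) insert -er- after the first vowel.
So lasergig → laersergig.

laersergig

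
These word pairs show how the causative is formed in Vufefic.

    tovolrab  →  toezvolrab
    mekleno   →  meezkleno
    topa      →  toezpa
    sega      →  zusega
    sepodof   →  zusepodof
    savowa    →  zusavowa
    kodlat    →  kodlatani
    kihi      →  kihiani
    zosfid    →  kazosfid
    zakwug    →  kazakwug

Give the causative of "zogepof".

topa and sega both end in -a yet inflect differently (toezpa, zusega), so the final letter is not what conditions the rule; the first letter is.
"zogepof" begins with z-. The stems beginning with z- (zosfid → kazosfid, zakwug → kazakwug) add the prefix ka-.
So zogepof → kazogepof.

kazogepof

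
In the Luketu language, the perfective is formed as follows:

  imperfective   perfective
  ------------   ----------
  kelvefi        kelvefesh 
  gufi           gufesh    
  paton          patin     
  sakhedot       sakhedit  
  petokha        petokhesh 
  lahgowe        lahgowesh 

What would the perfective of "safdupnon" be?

safdupnin

paton and petokha both begin with p- yet inflect differently (patin, petokhesh), so the first letter is not what conditions the rule; whether the stem ends in a vowel or a consonant is.
"safdupnon" ends in a consonant. The stems ending in a consonant (sakhedot → sakhedit, paton → patin) change the last vowel to 'i'.
The other pattern: stems ending in a vowel drop the final letter and add -esh.
So safdupnon → safdupnin.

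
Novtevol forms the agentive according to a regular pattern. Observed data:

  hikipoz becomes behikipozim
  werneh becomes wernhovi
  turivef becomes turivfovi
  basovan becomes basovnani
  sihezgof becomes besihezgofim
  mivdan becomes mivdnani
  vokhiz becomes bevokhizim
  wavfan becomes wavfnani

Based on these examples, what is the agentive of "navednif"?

benavednifim

"navednif" has last vowel 'i'. The one such stem in the data (vokhiz → bevokhizim) adds be- … -im around the stem, so the same rule applies.
The other patterns: stems whose last vowel is 'e' delete the last vowel and add -ovi; stems whose last vowel is 'a' delete the last vowel and add -ani.
So navednif → benavednifim.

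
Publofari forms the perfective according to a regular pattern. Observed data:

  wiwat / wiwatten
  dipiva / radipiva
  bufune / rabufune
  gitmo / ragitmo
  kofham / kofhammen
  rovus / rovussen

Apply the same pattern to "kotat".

kofham and dipiva both have last vowel 'a' yet inflect differently (kofhammen, radipiva), so the last vowel is not what conditions the rule; whether the stem ends in a vowel or a consonant is.
"kotat" ends in a consonant. The stems ending in a consonant (kofham → kofhammen, rovus → rovussen, wiwat → wiwatten) double the final consonant and add -en.
So kotat → kotatten.

kotatten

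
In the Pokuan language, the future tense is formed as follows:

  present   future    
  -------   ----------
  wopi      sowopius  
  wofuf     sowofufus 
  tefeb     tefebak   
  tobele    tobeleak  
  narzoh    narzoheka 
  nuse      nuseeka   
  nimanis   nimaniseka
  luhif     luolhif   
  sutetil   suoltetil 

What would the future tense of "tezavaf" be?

"tezavaf" begins with t-. The stems beginning with t- (tefeb → tefebak, tobele → tobeleak) add -ak.
The other patterns: stems beginning with w- add so- … -us around the stem; stems beginning with n- add -eka; stems beginning with l- or s- insert -ol- after the first vowel.
So tezavaf → tezavafak.

tezavafak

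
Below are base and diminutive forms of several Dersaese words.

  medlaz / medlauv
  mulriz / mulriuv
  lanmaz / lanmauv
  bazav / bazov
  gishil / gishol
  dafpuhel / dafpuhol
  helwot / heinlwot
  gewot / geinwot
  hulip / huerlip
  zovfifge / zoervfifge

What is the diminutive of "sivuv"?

medlaz and bazav both have last vowel 'a' yet inflect differently (medlauv, bazov), so the last vowel is not what conditions the rule; the final letter is.
"sivuv" ends in -v. The one such stem in the data (bazav → bazov) changes the last vowel to 'o' (as do gishil, dafpuhel), so the same rule applies.
So sivuv → sivov.

sivov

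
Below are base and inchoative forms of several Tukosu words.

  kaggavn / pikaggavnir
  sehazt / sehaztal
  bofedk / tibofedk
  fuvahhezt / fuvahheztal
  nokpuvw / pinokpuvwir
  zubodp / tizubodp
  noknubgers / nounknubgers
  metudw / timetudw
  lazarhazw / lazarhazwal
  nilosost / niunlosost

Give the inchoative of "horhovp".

lazarhazw and metudw both end in -w yet inflect differently (lazarhazwal, timetudw), so the final letter is not what conditions the rule; the second-to-last letter is.
"horhovp" has second-to-last letter 'v'. The stems whose second-to-last letter is 'v' (nokpuvw → pinokpuvwir, kaggavn → pikaggavnir) add pi- … -ir around the stem.
So horhovp → pihorhovpir.

pihorhovpir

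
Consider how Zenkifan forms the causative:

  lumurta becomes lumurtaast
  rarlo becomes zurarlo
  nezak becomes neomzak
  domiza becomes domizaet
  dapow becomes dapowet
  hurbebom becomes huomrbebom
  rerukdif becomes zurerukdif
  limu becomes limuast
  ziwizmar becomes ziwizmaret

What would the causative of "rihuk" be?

domiza and lumurta both end in -a yet inflect differently (domizaet, lumurtaast), so the final letter is not what conditions the rule; the first letter is.
"rihuk" begins with r-. The stems beginning with r- (rerukdif → zurerukdif, rarlo → zurarlo) add the prefix zu-.
The other patterns: stems beginning with d- or z- add -et; stems beginning with l- add -ast; stems beginning with h- or n- insert -om- after the first vowel.
So rihuk → zurihuk.

zurihuk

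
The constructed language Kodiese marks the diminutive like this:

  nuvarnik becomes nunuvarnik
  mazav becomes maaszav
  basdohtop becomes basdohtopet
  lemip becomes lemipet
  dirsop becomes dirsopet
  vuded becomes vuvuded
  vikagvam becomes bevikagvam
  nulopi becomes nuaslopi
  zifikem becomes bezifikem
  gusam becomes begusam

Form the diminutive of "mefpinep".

vuded and zifikem both have last vowel 'e' yet inflect differently (vuvuded, bezifikem), so the last vowel is not what conditions the rule; the final letter is.
"mefpinep" ends in -p. The stems ending in -p (lemip → lemipet, basdohtop → basdohtopet, dirsop → dirsopet) add -et.
The other patterns: stems ending in -d or -k repeat the first consonant+vowel as a prefix; stems ending in -m add the prefix be-; stems ending in -i or -v insert -as- after the first vowel.
So mefpinep → mefpinepet.

mefpinepet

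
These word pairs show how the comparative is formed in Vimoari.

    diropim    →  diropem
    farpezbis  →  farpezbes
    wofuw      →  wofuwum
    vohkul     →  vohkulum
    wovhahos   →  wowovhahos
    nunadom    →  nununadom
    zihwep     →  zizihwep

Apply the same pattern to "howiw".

howew

farpezbis and wovhahos both end in -s yet inflect differently (farpezbes, wowovhahos), so the final letter is not what conditions the rule; the last vowel is.
"howiw" has last vowel 'i'. The stems whose last vowel is 'i' (diropim → diropem, farpezbis → farpezbes) change the last vowel to 'e'.
The other patterns: stems whose last vowel is 'u' add -um; stems whose last vowel is 'e' or 'o' repeat the first consonant+vowel as a prefix.
So howiw → howew.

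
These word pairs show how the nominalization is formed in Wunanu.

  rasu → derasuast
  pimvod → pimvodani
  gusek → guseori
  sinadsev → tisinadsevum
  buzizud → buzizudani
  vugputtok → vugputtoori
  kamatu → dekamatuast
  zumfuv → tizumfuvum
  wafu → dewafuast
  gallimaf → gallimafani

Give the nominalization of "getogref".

getogrefani

rasu and zumfuv both have last vowel 'u' yet inflect differently (derasuast, tizumfuvum), so the last vowel is not what conditions the rule; the final letter is.
"getogref" ends in -f. The one such stem in the data (gallimaf → gallimafani) adds -ani, so the same rule applies.
The other patterns: stems ending in -u add de- … -ast around the stem; stems ending in -v add ti- … -um around the stem; stems ending in -k drop the final letter and add -ori.
So getogref → getogrefani.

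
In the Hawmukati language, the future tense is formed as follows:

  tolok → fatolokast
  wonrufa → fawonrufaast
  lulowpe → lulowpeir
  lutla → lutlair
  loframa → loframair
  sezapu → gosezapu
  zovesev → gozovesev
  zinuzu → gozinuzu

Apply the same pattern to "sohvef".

"sohvef" begins with s-. The one such stem in the data (sezapu → gosezapu) adds the prefix go-, so the same rule applies.
The other patterns: stems beginning with t- or w- add fa- … -ast around the stem; stems beginning with l- add -ir.
So sohvef → gosohvef.

gosohvef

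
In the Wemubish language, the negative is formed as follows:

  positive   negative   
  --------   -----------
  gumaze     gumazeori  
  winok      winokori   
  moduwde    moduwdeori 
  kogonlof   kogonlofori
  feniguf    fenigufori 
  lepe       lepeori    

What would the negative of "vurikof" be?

vurikofori

Every pair shown (gumaze → gumazeori, winok → winokori, moduwde → moduwdeori, …) follows the same rule: add -ori.
So vurikof → vurikofori.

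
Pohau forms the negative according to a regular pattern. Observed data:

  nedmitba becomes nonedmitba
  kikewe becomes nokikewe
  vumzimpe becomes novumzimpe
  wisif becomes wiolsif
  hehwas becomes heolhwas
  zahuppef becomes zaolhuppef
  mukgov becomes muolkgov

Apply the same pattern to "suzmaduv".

nedmitba and hehwas both have last vowel 'a' yet inflect differently (nonedmitba, heolhwas), so the last vowel is not what conditions the rule; whether the stem ends in a vowel or a consonant is.
"suzmaduv" ends in a consonant. The stems ending in a consonant (wisif → wiolsif, hehwas → heolhwas, zahuppef → zaolhuppef) insert -ol- after the first vowel.
The other pattern: stems ending in a vowel add the prefix no-.
So suzmaduv → suolzmaduv.

suolzmaduv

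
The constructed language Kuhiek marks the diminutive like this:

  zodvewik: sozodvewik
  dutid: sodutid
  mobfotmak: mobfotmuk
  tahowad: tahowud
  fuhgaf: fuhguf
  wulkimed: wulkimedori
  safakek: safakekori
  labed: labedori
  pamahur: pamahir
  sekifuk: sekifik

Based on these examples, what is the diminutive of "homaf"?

zodvewik and mobfotmak both end in -k yet inflect differently (sozodvewik, mobfotmuk), so the final letter is not what conditions the rule; the last vowel is.
"homaf" has last vowel 'a'. The stems whose last vowel is 'a' (mobfotmak → mobfotmuk, tahowad → tahowud, fuhgaf → fuhguf) change the last vowel to 'u'.
The other patterns: stems whose last vowel is 'i' add the prefix so-; stems whose last vowel is 'e' add -ori; stems whose last vowel is 'u' change the last vowel to 'i'.
So homaf → homuf.

homuf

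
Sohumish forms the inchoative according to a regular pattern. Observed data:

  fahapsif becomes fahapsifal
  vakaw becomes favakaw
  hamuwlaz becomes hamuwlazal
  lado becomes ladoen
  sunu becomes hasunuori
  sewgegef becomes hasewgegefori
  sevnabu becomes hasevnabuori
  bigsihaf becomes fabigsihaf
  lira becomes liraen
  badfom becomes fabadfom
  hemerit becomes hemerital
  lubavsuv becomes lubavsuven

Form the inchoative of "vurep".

bigsihaf and sewgegef both end in -f yet inflect differently (fabigsihaf, hasewgegefori), so the final letter is not what conditions the rule; the first letter is.
"vurep" begins with v-. The one such stem in the data (vakaw → favakaw) adds the prefix fa-, so the same rule applies.
So vurep → favurep.

favurep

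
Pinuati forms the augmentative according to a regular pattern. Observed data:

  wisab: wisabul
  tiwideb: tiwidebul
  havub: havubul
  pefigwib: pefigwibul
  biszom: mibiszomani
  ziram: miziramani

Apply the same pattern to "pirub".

wisab and ziram both have last vowel 'a' yet inflect differently (wisabul, miziramani), so the last vowel is not what conditions the rule; the final letter is.
"pirub" ends in -b. The stems ending in -b (wisab → wisabul, tiwideb → tiwidebul, havub → havubul) add -ul.
So pirub → pirubul.

pirubul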